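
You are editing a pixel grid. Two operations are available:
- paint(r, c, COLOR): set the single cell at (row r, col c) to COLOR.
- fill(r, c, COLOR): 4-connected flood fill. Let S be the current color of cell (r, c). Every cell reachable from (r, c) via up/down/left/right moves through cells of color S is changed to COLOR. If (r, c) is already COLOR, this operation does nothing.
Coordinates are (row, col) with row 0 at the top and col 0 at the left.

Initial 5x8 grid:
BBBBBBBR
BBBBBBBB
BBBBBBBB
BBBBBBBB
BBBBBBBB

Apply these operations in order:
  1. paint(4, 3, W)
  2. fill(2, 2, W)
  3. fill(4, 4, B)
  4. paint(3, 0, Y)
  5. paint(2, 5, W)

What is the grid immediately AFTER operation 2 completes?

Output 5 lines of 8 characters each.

Answer: WWWWWWWR
WWWWWWWW
WWWWWWWW
WWWWWWWW
WWWWWWWW

Derivation:
After op 1 paint(4,3,W):
BBBBBBBR
BBBBBBBB
BBBBBBBB
BBBBBBBB
BBBWBBBB
After op 2 fill(2,2,W) [38 cells changed]:
WWWWWWWR
WWWWWWWW
WWWWWWWW
WWWWWWWW
WWWWWWWW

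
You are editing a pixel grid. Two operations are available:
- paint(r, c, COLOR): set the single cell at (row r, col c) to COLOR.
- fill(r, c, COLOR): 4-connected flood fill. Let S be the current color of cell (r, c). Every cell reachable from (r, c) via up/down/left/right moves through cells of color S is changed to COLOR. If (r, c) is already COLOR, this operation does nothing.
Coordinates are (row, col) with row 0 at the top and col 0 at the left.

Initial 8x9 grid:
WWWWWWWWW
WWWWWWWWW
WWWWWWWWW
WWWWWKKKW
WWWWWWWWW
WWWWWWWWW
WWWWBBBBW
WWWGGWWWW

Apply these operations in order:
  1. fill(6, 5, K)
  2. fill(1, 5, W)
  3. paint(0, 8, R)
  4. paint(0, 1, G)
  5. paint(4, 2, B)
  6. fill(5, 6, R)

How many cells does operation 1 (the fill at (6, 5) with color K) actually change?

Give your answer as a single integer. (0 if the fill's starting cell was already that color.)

After op 1 fill(6,5,K) [4 cells changed]:
WWWWWWWWW
WWWWWWWWW
WWWWWWWWW
WWWWWKKKW
WWWWWWWWW
WWWWWWWWW
WWWWKKKKW
WWWGGWWWW

Answer: 4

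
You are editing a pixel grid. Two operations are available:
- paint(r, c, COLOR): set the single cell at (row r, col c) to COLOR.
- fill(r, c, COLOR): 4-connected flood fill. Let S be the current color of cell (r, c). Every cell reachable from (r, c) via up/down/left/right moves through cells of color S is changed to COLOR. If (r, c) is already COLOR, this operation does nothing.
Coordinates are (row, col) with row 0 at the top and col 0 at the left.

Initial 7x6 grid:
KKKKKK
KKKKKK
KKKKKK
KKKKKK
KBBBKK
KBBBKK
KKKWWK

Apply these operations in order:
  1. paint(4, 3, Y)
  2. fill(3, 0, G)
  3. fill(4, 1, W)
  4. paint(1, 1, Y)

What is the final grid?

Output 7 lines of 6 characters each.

After op 1 paint(4,3,Y):
KKKKKK
KKKKKK
KKKKKK
KKKKKK
KBBYKK
KBBBKK
KKKWWK
After op 2 fill(3,0,G) [34 cells changed]:
GGGGGG
GGGGGG
GGGGGG
GGGGGG
GBBYGG
GBBBGG
GGGWWG
After op 3 fill(4,1,W) [5 cells changed]:
GGGGGG
GGGGGG
GGGGGG
GGGGGG
GWWYGG
GWWWGG
GGGWWG
After op 4 paint(1,1,Y):
GGGGGG
GYGGGG
GGGGGG
GGGGGG
GWWYGG
GWWWGG
GGGWWG

Answer: GGGGGG
GYGGGG
GGGGGG
GGGGGG
GWWYGG
GWWWGG
GGGWWG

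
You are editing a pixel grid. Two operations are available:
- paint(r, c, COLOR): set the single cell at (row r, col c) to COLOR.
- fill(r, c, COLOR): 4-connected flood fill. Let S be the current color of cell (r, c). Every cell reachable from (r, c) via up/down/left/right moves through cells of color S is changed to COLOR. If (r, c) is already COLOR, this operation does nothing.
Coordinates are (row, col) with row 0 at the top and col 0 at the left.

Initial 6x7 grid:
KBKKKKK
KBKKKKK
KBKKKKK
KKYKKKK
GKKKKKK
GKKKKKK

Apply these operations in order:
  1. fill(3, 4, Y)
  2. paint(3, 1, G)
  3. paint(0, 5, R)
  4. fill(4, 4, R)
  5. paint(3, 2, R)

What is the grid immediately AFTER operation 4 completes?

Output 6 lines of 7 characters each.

After op 1 fill(3,4,Y) [36 cells changed]:
YBYYYYY
YBYYYYY
YBYYYYY
YYYYYYY
GYYYYYY
GYYYYYY
After op 2 paint(3,1,G):
YBYYYYY
YBYYYYY
YBYYYYY
YGYYYYY
GYYYYYY
GYYYYYY
After op 3 paint(0,5,R):
YBYYYRY
YBYYYYY
YBYYYYY
YGYYYYY
GYYYYYY
GYYYYYY
After op 4 fill(4,4,R) [31 cells changed]:
YBRRRRR
YBRRRRR
YBRRRRR
YGRRRRR
GRRRRRR
GRRRRRR

Answer: YBRRRRR
YBRRRRR
YBRRRRR
YGRRRRR
GRRRRRR
GRRRRRR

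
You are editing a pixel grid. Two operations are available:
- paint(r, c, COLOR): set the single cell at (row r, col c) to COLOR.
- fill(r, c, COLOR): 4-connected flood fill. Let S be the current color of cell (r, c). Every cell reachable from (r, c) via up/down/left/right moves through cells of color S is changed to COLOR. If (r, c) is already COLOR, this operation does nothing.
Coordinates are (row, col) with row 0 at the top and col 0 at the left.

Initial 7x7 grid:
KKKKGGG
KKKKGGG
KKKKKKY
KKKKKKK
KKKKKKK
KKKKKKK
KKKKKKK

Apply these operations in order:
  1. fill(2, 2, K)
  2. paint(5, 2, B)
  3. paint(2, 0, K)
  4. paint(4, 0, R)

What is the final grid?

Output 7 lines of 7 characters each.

Answer: KKKKGGG
KKKKGGG
KKKKKKY
KKKKKKK
RKKKKKK
KKBKKKK
KKKKKKK

Derivation:
After op 1 fill(2,2,K) [0 cells changed]:
KKKKGGG
KKKKGGG
KKKKKKY
KKKKKKK
KKKKKKK
KKKKKKK
KKKKKKK
After op 2 paint(5,2,B):
KKKKGGG
KKKKGGG
KKKKKKY
KKKKKKK
KKKKKKK
KKBKKKK
KKKKKKK
After op 3 paint(2,0,K):
KKKKGGG
KKKKGGG
KKKKKKY
KKKKKKK
KKKKKKK
KKBKKKK
KKKKKKK
After op 4 paint(4,0,R):
KKKKGGG
KKKKGGG
KKKKKKY
KKKKKKK
RKKKKKK
KKBKKKK
KKKKKKK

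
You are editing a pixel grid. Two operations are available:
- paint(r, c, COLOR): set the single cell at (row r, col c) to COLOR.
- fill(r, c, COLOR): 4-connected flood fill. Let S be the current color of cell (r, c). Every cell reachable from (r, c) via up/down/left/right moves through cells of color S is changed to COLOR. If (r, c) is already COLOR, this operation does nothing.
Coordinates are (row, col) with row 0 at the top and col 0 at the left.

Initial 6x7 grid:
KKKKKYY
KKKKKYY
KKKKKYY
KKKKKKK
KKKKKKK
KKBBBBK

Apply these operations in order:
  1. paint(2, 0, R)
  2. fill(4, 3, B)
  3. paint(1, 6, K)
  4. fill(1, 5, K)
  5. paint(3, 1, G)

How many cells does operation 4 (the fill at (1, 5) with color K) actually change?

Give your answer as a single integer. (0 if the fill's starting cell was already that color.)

After op 1 paint(2,0,R):
KKKKKYY
KKKKKYY
RKKKKYY
KKKKKKK
KKKKKKK
KKBBBBK
After op 2 fill(4,3,B) [31 cells changed]:
BBBBBYY
BBBBBYY
RBBBBYY
BBBBBBB
BBBBBBB
BBBBBBB
After op 3 paint(1,6,K):
BBBBBYY
BBBBBYK
RBBBBYY
BBBBBBB
BBBBBBB
BBBBBBB
After op 4 fill(1,5,K) [5 cells changed]:
BBBBBKK
BBBBBKK
RBBBBKK
BBBBBBB
BBBBBBB
BBBBBBB

Answer: 5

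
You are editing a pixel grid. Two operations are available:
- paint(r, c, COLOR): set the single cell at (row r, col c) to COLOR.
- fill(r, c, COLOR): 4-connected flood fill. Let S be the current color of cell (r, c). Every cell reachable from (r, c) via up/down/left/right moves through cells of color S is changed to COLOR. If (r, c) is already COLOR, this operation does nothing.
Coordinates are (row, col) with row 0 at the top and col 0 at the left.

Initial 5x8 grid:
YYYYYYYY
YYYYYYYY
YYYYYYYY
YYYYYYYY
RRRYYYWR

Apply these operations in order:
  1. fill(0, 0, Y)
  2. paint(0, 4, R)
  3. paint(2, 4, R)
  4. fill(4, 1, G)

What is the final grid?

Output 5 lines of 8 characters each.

Answer: YYYYRYYY
YYYYYYYY
YYYYRYYY
YYYYYYYY
GGGYYYWR

Derivation:
After op 1 fill(0,0,Y) [0 cells changed]:
YYYYYYYY
YYYYYYYY
YYYYYYYY
YYYYYYYY
RRRYYYWR
After op 2 paint(0,4,R):
YYYYRYYY
YYYYYYYY
YYYYYYYY
YYYYYYYY
RRRYYYWR
After op 3 paint(2,4,R):
YYYYRYYY
YYYYYYYY
YYYYRYYY
YYYYYYYY
RRRYYYWR
After op 4 fill(4,1,G) [3 cells changed]:
YYYYRYYY
YYYYYYYY
YYYYRYYY
YYYYYYYY
GGGYYYWR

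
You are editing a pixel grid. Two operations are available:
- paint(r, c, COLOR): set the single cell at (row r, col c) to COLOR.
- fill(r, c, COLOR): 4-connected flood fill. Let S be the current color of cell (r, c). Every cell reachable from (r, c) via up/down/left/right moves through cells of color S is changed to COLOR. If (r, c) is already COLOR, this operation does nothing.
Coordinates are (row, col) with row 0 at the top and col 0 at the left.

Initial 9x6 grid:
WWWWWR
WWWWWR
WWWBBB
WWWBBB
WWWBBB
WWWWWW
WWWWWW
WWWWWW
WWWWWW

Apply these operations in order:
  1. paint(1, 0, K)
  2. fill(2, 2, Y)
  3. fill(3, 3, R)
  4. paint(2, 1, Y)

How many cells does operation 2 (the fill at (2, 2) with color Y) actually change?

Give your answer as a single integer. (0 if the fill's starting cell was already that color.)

After op 1 paint(1,0,K):
WWWWWR
KWWWWR
WWWBBB
WWWBBB
WWWBBB
WWWWWW
WWWWWW
WWWWWW
WWWWWW
After op 2 fill(2,2,Y) [42 cells changed]:
YYYYYR
KYYYYR
YYYBBB
YYYBBB
YYYBBB
YYYYYY
YYYYYY
YYYYYY
YYYYYY

Answer: 42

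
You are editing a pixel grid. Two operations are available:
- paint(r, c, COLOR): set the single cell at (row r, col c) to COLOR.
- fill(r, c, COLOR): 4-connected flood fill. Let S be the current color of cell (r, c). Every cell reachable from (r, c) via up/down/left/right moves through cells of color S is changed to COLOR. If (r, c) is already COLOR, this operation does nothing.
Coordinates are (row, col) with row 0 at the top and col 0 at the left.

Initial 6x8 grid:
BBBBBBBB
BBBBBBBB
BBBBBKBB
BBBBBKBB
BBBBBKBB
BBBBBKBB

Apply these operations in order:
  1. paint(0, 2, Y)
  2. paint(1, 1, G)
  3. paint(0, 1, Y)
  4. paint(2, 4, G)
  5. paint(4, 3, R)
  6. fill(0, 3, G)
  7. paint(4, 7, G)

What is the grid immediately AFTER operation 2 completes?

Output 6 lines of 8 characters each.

Answer: BBYBBBBB
BGBBBBBB
BBBBBKBB
BBBBBKBB
BBBBBKBB
BBBBBKBB

Derivation:
After op 1 paint(0,2,Y):
BBYBBBBB
BBBBBBBB
BBBBBKBB
BBBBBKBB
BBBBBKBB
BBBBBKBB
After op 2 paint(1,1,G):
BBYBBBBB
BGBBBBBB
BBBBBKBB
BBBBBKBB
BBBBBKBB
BBBBBKBB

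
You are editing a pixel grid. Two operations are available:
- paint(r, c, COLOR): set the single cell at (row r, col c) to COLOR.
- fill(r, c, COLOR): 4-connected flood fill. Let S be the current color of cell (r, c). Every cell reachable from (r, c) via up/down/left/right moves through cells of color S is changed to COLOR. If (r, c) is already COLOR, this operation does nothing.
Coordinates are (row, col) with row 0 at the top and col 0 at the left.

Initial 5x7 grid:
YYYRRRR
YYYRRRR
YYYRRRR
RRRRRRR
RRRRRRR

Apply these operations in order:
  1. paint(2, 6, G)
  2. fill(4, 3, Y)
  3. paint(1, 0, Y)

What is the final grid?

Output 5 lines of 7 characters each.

After op 1 paint(2,6,G):
YYYRRRR
YYYRRRR
YYYRRRG
RRRRRRR
RRRRRRR
After op 2 fill(4,3,Y) [25 cells changed]:
YYYYYYY
YYYYYYY
YYYYYYG
YYYYYYY
YYYYYYY
After op 3 paint(1,0,Y):
YYYYYYY
YYYYYYY
YYYYYYG
YYYYYYY
YYYYYYY

Answer: YYYYYYY
YYYYYYY
YYYYYYG
YYYYYYY
YYYYYYY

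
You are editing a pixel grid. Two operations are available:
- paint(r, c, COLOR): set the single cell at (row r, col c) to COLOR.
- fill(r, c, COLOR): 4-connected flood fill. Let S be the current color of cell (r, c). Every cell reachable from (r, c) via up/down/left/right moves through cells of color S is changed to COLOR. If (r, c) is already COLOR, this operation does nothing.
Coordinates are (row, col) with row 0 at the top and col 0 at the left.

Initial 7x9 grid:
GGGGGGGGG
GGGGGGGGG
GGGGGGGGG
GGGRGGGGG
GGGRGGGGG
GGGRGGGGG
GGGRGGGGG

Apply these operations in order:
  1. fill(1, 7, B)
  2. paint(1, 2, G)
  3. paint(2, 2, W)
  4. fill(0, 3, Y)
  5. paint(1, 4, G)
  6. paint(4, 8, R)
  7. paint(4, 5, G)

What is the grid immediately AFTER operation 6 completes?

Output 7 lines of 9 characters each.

After op 1 fill(1,7,B) [59 cells changed]:
BBBBBBBBB
BBBBBBBBB
BBBBBBBBB
BBBRBBBBB
BBBRBBBBB
BBBRBBBBB
BBBRBBBBB
After op 2 paint(1,2,G):
BBBBBBBBB
BBGBBBBBB
BBBBBBBBB
BBBRBBBBB
BBBRBBBBB
BBBRBBBBB
BBBRBBBBB
After op 3 paint(2,2,W):
BBBBBBBBB
BBGBBBBBB
BBWBBBBBB
BBBRBBBBB
BBBRBBBBB
BBBRBBBBB
BBBRBBBBB
After op 4 fill(0,3,Y) [57 cells changed]:
YYYYYYYYY
YYGYYYYYY
YYWYYYYYY
YYYRYYYYY
YYYRYYYYY
YYYRYYYYY
YYYRYYYYY
After op 5 paint(1,4,G):
YYYYYYYYY
YYGYGYYYY
YYWYYYYYY
YYYRYYYYY
YYYRYYYYY
YYYRYYYYY
YYYRYYYYY
After op 6 paint(4,8,R):
YYYYYYYYY
YYGYGYYYY
YYWYYYYYY
YYYRYYYYY
YYYRYYYYR
YYYRYYYYY
YYYRYYYYY

Answer: YYYYYYYYY
YYGYGYYYY
YYWYYYYYY
YYYRYYYYY
YYYRYYYYR
YYYRYYYYY
YYYRYYYYY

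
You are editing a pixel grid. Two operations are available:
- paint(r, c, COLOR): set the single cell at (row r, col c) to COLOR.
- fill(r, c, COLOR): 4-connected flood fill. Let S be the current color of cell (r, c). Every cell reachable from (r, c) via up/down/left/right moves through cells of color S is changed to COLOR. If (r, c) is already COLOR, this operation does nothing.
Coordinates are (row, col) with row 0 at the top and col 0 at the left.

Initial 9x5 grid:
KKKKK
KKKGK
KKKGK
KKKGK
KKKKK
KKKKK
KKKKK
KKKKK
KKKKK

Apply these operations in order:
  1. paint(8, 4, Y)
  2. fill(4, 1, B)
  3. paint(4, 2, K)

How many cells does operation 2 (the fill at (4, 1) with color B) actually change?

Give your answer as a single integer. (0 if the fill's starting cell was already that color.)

Answer: 41

Derivation:
After op 1 paint(8,4,Y):
KKKKK
KKKGK
KKKGK
KKKGK
KKKKK
KKKKK
KKKKK
KKKKK
KKKKY
After op 2 fill(4,1,B) [41 cells changed]:
BBBBB
BBBGB
BBBGB
BBBGB
BBBBB
BBBBB
BBBBB
BBBBB
BBBBY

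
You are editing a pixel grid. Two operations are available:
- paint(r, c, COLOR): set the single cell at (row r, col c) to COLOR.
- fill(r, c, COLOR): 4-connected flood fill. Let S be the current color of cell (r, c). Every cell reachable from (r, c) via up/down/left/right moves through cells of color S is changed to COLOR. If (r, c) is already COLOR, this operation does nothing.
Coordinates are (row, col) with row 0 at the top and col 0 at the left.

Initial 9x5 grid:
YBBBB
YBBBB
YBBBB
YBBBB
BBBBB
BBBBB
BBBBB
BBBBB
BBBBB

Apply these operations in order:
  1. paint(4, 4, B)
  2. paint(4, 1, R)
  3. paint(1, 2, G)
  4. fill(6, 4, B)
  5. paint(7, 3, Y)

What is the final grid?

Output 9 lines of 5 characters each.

Answer: YBBBB
YBGBB
YBBBB
YBBBB
BRBBB
BBBBB
BBBBB
BBBYB
BBBBB

Derivation:
After op 1 paint(4,4,B):
YBBBB
YBBBB
YBBBB
YBBBB
BBBBB
BBBBB
BBBBB
BBBBB
BBBBB
After op 2 paint(4,1,R):
YBBBB
YBBBB
YBBBB
YBBBB
BRBBB
BBBBB
BBBBB
BBBBB
BBBBB
After op 3 paint(1,2,G):
YBBBB
YBGBB
YBBBB
YBBBB
BRBBB
BBBBB
BBBBB
BBBBB
BBBBB
After op 4 fill(6,4,B) [0 cells changed]:
YBBBB
YBGBB
YBBBB
YBBBB
BRBBB
BBBBB
BBBBB
BBBBB
BBBBB
After op 5 paint(7,3,Y):
YBBBB
YBGBB
YBBBB
YBBBB
BRBBB
BBBBB
BBBBB
BBBYB
BBBBB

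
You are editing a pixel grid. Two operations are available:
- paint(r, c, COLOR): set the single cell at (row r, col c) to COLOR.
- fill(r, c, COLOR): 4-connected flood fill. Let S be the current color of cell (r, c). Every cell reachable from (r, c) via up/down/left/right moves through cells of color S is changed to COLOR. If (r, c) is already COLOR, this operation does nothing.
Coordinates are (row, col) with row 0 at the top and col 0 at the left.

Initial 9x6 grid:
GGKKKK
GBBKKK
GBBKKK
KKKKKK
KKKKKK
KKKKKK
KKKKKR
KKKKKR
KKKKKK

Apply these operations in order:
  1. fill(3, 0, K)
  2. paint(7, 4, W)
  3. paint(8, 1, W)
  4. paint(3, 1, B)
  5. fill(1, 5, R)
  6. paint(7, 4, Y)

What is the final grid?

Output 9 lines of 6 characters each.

After op 1 fill(3,0,K) [0 cells changed]:
GGKKKK
GBBKKK
GBBKKK
KKKKKK
KKKKKK
KKKKKK
KKKKKR
KKKKKR
KKKKKK
After op 2 paint(7,4,W):
GGKKKK
GBBKKK
GBBKKK
KKKKKK
KKKKKK
KKKKKK
KKKKKR
KKKKWR
KKKKKK
After op 3 paint(8,1,W):
GGKKKK
GBBKKK
GBBKKK
KKKKKK
KKKKKK
KKKKKK
KKKKKR
KKKKWR
KWKKKK
After op 4 paint(3,1,B):
GGKKKK
GBBKKK
GBBKKK
KBKKKK
KKKKKK
KKKKKK
KKKKKR
KKKKWR
KWKKKK
After op 5 fill(1,5,R) [41 cells changed]:
GGRRRR
GBBRRR
GBBRRR
RBRRRR
RRRRRR
RRRRRR
RRRRRR
RRRRWR
RWRRRR
After op 6 paint(7,4,Y):
GGRRRR
GBBRRR
GBBRRR
RBRRRR
RRRRRR
RRRRRR
RRRRRR
RRRRYR
RWRRRR

Answer: GGRRRR
GBBRRR
GBBRRR
RBRRRR
RRRRRR
RRRRRR
RRRRRR
RRRRYR
RWRRRR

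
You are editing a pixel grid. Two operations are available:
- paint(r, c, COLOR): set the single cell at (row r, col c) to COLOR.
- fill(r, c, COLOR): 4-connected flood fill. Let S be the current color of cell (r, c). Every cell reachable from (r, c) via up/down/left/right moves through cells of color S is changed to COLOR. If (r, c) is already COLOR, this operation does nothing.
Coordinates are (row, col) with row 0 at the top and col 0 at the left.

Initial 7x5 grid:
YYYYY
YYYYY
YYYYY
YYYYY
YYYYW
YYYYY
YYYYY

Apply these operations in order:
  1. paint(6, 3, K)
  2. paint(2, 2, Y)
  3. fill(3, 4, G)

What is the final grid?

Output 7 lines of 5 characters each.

Answer: GGGGG
GGGGG
GGGGG
GGGGG
GGGGW
GGGGG
GGGKG

Derivation:
After op 1 paint(6,3,K):
YYYYY
YYYYY
YYYYY
YYYYY
YYYYW
YYYYY
YYYKY
After op 2 paint(2,2,Y):
YYYYY
YYYYY
YYYYY
YYYYY
YYYYW
YYYYY
YYYKY
After op 3 fill(3,4,G) [33 cells changed]:
GGGGG
GGGGG
GGGGG
GGGGG
GGGGW
GGGGG
GGGKG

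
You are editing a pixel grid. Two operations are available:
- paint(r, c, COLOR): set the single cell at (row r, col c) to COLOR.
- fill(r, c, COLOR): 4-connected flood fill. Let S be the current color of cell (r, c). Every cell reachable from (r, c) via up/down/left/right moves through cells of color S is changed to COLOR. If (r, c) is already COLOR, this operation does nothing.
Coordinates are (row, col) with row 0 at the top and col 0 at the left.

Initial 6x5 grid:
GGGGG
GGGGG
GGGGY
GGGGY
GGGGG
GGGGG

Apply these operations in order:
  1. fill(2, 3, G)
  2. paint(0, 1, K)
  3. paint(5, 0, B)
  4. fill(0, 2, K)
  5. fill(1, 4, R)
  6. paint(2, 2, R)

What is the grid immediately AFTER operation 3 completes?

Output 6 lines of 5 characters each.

Answer: GKGGG
GGGGG
GGGGY
GGGGY
GGGGG
BGGGG

Derivation:
After op 1 fill(2,3,G) [0 cells changed]:
GGGGG
GGGGG
GGGGY
GGGGY
GGGGG
GGGGG
After op 2 paint(0,1,K):
GKGGG
GGGGG
GGGGY
GGGGY
GGGGG
GGGGG
After op 3 paint(5,0,B):
GKGGG
GGGGG
GGGGY
GGGGY
GGGGG
BGGGG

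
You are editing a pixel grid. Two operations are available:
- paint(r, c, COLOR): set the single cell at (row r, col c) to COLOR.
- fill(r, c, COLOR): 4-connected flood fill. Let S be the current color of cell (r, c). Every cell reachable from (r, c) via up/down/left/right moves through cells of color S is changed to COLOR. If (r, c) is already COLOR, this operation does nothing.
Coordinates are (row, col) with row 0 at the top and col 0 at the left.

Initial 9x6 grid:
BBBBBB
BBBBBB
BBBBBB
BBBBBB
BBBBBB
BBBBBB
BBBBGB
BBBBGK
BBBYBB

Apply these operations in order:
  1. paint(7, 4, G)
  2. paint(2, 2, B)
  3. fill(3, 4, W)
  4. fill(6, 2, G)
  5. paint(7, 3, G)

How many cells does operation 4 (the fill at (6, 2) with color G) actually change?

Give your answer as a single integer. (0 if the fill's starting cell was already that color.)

Answer: 48

Derivation:
After op 1 paint(7,4,G):
BBBBBB
BBBBBB
BBBBBB
BBBBBB
BBBBBB
BBBBBB
BBBBGB
BBBBGK
BBBYBB
After op 2 paint(2,2,B):
BBBBBB
BBBBBB
BBBBBB
BBBBBB
BBBBBB
BBBBBB
BBBBGB
BBBBGK
BBBYBB
After op 3 fill(3,4,W) [48 cells changed]:
WWWWWW
WWWWWW
WWWWWW
WWWWWW
WWWWWW
WWWWWW
WWWWGW
WWWWGK
WWWYBB
After op 4 fill(6,2,G) [48 cells changed]:
GGGGGG
GGGGGG
GGGGGG
GGGGGG
GGGGGG
GGGGGG
GGGGGG
GGGGGK
GGGYBB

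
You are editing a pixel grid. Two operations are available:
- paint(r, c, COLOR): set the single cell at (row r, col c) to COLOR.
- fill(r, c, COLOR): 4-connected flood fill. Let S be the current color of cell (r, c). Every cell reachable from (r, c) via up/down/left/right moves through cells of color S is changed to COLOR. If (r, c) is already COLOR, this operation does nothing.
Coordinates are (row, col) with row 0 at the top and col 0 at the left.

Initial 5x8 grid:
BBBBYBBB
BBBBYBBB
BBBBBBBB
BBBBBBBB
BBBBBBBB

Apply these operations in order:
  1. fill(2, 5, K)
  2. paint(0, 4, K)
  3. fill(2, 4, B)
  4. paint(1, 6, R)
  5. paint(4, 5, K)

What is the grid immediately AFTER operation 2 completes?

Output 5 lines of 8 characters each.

After op 1 fill(2,5,K) [38 cells changed]:
KKKKYKKK
KKKKYKKK
KKKKKKKK
KKKKKKKK
KKKKKKKK
After op 2 paint(0,4,K):
KKKKKKKK
KKKKYKKK
KKKKKKKK
KKKKKKKK
KKKKKKKK

Answer: KKKKKKKK
KKKKYKKK
KKKKKKKK
KKKKKKKK
KKKKKKKK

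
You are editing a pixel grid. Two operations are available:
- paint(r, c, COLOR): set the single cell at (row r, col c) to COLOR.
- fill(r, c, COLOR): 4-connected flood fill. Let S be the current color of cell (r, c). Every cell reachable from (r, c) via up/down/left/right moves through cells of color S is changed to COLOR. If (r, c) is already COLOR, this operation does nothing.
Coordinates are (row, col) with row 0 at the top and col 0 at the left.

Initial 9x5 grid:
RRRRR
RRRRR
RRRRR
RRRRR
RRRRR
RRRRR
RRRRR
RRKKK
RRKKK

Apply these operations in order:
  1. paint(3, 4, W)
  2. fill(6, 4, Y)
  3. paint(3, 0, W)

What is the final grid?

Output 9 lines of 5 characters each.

After op 1 paint(3,4,W):
RRRRR
RRRRR
RRRRR
RRRRW
RRRRR
RRRRR
RRRRR
RRKKK
RRKKK
After op 2 fill(6,4,Y) [38 cells changed]:
YYYYY
YYYYY
YYYYY
YYYYW
YYYYY
YYYYY
YYYYY
YYKKK
YYKKK
After op 3 paint(3,0,W):
YYYYY
YYYYY
YYYYY
WYYYW
YYYYY
YYYYY
YYYYY
YYKKK
YYKKK

Answer: YYYYY
YYYYY
YYYYY
WYYYW
YYYYY
YYYYY
YYYYY
YYKKK
YYKKK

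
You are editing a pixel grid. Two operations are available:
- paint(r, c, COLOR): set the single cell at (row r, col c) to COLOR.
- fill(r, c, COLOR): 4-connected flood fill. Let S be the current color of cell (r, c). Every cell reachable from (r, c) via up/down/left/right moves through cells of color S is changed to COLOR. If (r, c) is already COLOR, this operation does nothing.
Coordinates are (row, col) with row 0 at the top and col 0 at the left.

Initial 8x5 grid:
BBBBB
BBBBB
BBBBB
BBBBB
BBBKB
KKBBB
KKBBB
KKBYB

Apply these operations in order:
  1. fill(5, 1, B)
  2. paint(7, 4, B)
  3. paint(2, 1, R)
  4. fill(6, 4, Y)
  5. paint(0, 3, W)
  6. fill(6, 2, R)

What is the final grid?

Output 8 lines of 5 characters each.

After op 1 fill(5,1,B) [6 cells changed]:
BBBBB
BBBBB
BBBBB
BBBBB
BBBKB
BBBBB
BBBBB
BBBYB
After op 2 paint(7,4,B):
BBBBB
BBBBB
BBBBB
BBBBB
BBBKB
BBBBB
BBBBB
BBBYB
After op 3 paint(2,1,R):
BBBBB
BBBBB
BRBBB
BBBBB
BBBKB
BBBBB
BBBBB
BBBYB
After op 4 fill(6,4,Y) [37 cells changed]:
YYYYY
YYYYY
YRYYY
YYYYY
YYYKY
YYYYY
YYYYY
YYYYY
After op 5 paint(0,3,W):
YYYWY
YYYYY
YRYYY
YYYYY
YYYKY
YYYYY
YYYYY
YYYYY
After op 6 fill(6,2,R) [37 cells changed]:
RRRWR
RRRRR
RRRRR
RRRRR
RRRKR
RRRRR
RRRRR
RRRRR

Answer: RRRWR
RRRRR
RRRRR
RRRRR
RRRKR
RRRRR
RRRRR
RRRRR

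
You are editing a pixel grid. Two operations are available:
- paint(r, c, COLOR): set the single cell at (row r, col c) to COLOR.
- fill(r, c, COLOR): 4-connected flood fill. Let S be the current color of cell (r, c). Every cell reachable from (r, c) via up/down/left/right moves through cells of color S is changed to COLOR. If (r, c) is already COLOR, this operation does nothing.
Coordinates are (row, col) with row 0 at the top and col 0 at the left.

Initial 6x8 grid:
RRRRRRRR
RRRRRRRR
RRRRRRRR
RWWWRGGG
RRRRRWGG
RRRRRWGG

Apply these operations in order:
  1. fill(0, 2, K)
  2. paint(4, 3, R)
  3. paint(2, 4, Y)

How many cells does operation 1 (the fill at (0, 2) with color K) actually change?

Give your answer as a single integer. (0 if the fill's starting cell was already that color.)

After op 1 fill(0,2,K) [36 cells changed]:
KKKKKKKK
KKKKKKKK
KKKKKKKK
KWWWKGGG
KKKKKWGG
KKKKKWGG

Answer: 36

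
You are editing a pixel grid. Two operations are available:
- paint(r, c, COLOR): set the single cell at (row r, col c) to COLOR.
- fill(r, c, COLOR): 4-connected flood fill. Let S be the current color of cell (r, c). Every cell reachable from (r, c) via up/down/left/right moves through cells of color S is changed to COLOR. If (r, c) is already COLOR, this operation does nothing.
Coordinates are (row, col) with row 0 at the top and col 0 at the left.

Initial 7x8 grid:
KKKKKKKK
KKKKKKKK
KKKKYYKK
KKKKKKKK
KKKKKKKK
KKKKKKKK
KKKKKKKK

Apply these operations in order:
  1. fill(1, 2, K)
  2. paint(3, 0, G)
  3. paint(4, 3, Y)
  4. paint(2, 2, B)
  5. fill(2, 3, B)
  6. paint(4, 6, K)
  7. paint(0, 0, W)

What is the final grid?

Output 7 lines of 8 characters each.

After op 1 fill(1,2,K) [0 cells changed]:
KKKKKKKK
KKKKKKKK
KKKKYYKK
KKKKKKKK
KKKKKKKK
KKKKKKKK
KKKKKKKK
After op 2 paint(3,0,G):
KKKKKKKK
KKKKKKKK
KKKKYYKK
GKKKKKKK
KKKKKKKK
KKKKKKKK
KKKKKKKK
After op 3 paint(4,3,Y):
KKKKKKKK
KKKKKKKK
KKKKYYKK
GKKKKKKK
KKKYKKKK
KKKKKKKK
KKKKKKKK
After op 4 paint(2,2,B):
KKKKKKKK
KKKKKKKK
KKBKYYKK
GKKKKKKK
KKKYKKKK
KKKKKKKK
KKKKKKKK
After op 5 fill(2,3,B) [51 cells changed]:
BBBBBBBB
BBBBBBBB
BBBBYYBB
GBBBBBBB
BBBYBBBB
BBBBBBBB
BBBBBBBB
After op 6 paint(4,6,K):
BBBBBBBB
BBBBBBBB
BBBBYYBB
GBBBBBBB
BBBYBBKB
BBBBBBBB
BBBBBBBB
After op 7 paint(0,0,W):
WBBBBBBB
BBBBBBBB
BBBBYYBB
GBBBBBBB
BBBYBBKB
BBBBBBBB
BBBBBBBB

Answer: WBBBBBBB
BBBBBBBB
BBBBYYBB
GBBBBBBB
BBBYBBKB
BBBBBBBB
BBBBBBBB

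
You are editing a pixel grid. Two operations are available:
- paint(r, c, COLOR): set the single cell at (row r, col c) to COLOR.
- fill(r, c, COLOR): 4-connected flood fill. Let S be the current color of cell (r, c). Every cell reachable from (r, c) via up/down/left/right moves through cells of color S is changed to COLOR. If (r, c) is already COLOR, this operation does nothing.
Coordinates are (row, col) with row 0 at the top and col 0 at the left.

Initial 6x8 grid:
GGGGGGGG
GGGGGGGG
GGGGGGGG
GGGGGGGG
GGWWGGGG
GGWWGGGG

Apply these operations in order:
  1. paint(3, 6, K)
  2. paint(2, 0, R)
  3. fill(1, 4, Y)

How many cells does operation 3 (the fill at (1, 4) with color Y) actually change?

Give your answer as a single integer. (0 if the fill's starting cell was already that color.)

Answer: 42

Derivation:
After op 1 paint(3,6,K):
GGGGGGGG
GGGGGGGG
GGGGGGGG
GGGGGGKG
GGWWGGGG
GGWWGGGG
After op 2 paint(2,0,R):
GGGGGGGG
GGGGGGGG
RGGGGGGG
GGGGGGKG
GGWWGGGG
GGWWGGGG
After op 3 fill(1,4,Y) [42 cells changed]:
YYYYYYYY
YYYYYYYY
RYYYYYYY
YYYYYYKY
YYWWYYYY
YYWWYYYY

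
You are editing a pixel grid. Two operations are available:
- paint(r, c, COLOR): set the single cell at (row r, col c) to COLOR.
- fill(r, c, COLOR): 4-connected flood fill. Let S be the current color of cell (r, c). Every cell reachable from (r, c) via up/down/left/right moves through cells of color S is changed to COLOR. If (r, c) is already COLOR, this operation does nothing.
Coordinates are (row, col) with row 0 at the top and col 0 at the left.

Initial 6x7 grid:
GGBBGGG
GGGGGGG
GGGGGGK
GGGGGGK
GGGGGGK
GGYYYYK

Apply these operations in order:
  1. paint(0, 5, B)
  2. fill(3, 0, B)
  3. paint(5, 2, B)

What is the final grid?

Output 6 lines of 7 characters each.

After op 1 paint(0,5,B):
GGBBGBG
GGGGGGG
GGGGGGK
GGGGGGK
GGGGGGK
GGYYYYK
After op 2 fill(3,0,B) [31 cells changed]:
BBBBBBB
BBBBBBB
BBBBBBK
BBBBBBK
BBBBBBK
BBYYYYK
After op 3 paint(5,2,B):
BBBBBBB
BBBBBBB
BBBBBBK
BBBBBBK
BBBBBBK
BBBYYYK

Answer: BBBBBBB
BBBBBBB
BBBBBBK
BBBBBBK
BBBBBBK
BBBYYYK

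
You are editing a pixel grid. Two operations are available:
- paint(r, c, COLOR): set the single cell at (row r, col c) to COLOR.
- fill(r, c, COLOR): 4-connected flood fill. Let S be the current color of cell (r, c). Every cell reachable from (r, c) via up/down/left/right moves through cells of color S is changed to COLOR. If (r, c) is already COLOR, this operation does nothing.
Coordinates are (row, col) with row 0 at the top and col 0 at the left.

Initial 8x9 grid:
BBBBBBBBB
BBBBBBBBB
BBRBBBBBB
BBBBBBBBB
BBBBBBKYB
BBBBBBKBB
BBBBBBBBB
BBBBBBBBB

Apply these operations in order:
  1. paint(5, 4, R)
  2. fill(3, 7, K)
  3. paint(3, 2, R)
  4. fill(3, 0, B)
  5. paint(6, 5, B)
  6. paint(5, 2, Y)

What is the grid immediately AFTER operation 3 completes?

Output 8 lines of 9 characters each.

After op 1 paint(5,4,R):
BBBBBBBBB
BBBBBBBBB
BBRBBBBBB
BBBBBBBBB
BBBBBBKYB
BBBBRBKBB
BBBBBBBBB
BBBBBBBBB
After op 2 fill(3,7,K) [67 cells changed]:
KKKKKKKKK
KKKKKKKKK
KKRKKKKKK
KKKKKKKKK
KKKKKKKYK
KKKKRKKKK
KKKKKKKKK
KKKKKKKKK
After op 3 paint(3,2,R):
KKKKKKKKK
KKKKKKKKK
KKRKKKKKK
KKRKKKKKK
KKKKKKKYK
KKKKRKKKK
KKKKKKKKK
KKKKKKKKK

Answer: KKKKKKKKK
KKKKKKKKK
KKRKKKKKK
KKRKKKKKK
KKKKKKKYK
KKKKRKKKK
KKKKKKKKK
KKKKKKKKK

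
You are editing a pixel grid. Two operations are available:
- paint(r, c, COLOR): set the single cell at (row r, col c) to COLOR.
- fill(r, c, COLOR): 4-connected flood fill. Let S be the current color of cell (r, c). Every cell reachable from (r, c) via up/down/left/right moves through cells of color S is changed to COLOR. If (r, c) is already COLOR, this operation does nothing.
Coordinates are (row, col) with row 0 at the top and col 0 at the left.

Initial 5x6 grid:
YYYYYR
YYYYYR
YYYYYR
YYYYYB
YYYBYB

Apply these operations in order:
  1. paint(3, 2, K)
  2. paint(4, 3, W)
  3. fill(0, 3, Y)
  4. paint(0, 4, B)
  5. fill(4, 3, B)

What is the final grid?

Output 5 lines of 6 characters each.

Answer: YYYYBR
YYYYYR
YYYYYR
YYKYYB
YYYBYB

Derivation:
After op 1 paint(3,2,K):
YYYYYR
YYYYYR
YYYYYR
YYKYYB
YYYBYB
After op 2 paint(4,3,W):
YYYYYR
YYYYYR
YYYYYR
YYKYYB
YYYWYB
After op 3 fill(0,3,Y) [0 cells changed]:
YYYYYR
YYYYYR
YYYYYR
YYKYYB
YYYWYB
After op 4 paint(0,4,B):
YYYYBR
YYYYYR
YYYYYR
YYKYYB
YYYWYB
After op 5 fill(4,3,B) [1 cells changed]:
YYYYBR
YYYYYR
YYYYYR
YYKYYB
YYYBYB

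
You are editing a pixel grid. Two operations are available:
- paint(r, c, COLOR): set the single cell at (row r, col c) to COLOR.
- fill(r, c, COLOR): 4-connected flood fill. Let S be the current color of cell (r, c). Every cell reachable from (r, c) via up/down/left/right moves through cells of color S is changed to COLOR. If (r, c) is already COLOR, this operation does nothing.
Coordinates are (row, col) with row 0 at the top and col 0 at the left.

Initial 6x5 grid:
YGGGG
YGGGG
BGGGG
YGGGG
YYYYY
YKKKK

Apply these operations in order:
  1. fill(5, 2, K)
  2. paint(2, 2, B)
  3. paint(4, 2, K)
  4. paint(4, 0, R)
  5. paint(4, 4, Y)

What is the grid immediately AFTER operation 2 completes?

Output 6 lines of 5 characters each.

Answer: YGGGG
YGGGG
BGBGG
YGGGG
YYYYY
YKKKK

Derivation:
After op 1 fill(5,2,K) [0 cells changed]:
YGGGG
YGGGG
BGGGG
YGGGG
YYYYY
YKKKK
After op 2 paint(2,2,B):
YGGGG
YGGGG
BGBGG
YGGGG
YYYYY
YKKKK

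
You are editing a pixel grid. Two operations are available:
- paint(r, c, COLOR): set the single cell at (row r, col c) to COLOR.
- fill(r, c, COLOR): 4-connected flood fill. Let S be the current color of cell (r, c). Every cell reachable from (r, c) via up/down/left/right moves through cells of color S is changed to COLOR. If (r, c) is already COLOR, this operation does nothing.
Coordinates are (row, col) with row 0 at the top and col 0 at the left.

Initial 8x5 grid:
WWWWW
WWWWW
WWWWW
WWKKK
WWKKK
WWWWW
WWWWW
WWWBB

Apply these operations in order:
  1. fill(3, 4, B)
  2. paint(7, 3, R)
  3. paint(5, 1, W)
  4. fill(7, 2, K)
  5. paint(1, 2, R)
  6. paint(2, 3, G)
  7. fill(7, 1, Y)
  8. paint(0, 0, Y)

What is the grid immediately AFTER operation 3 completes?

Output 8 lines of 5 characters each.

After op 1 fill(3,4,B) [6 cells changed]:
WWWWW
WWWWW
WWWWW
WWBBB
WWBBB
WWWWW
WWWWW
WWWBB
After op 2 paint(7,3,R):
WWWWW
WWWWW
WWWWW
WWBBB
WWBBB
WWWWW
WWWWW
WWWRB
After op 3 paint(5,1,W):
WWWWW
WWWWW
WWWWW
WWBBB
WWBBB
WWWWW
WWWWW
WWWRB

Answer: WWWWW
WWWWW
WWWWW
WWBBB
WWBBB
WWWWW
WWWWW
WWWRB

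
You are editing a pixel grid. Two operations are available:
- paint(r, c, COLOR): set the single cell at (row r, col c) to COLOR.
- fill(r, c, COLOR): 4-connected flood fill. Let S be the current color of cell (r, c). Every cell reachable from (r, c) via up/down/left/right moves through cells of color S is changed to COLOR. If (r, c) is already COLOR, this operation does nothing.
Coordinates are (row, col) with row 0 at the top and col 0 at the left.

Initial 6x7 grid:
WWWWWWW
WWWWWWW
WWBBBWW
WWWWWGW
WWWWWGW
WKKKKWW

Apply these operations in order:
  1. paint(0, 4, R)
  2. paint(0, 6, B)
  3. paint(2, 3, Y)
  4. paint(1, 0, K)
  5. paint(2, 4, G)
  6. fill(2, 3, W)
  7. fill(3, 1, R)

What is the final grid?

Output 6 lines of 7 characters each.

After op 1 paint(0,4,R):
WWWWRWW
WWWWWWW
WWBBBWW
WWWWWGW
WWWWWGW
WKKKKWW
After op 2 paint(0,6,B):
WWWWRWB
WWWWWWW
WWBBBWW
WWWWWGW
WWWWWGW
WKKKKWW
After op 3 paint(2,3,Y):
WWWWRWB
WWWWWWW
WWBYBWW
WWWWWGW
WWWWWGW
WKKKKWW
After op 4 paint(1,0,K):
WWWWRWB
KWWWWWW
WWBYBWW
WWWWWGW
WWWWWGW
WKKKKWW
After op 5 paint(2,4,G):
WWWWRWB
KWWWWWW
WWBYGWW
WWWWWGW
WWWWWGW
WKKKKWW
After op 6 fill(2,3,W) [1 cells changed]:
WWWWRWB
KWWWWWW
WWBWGWW
WWWWWGW
WWWWWGW
WKKKKWW
After op 7 fill(3,1,R) [31 cells changed]:
RRRRRRB
KRRRRRR
RRBRGRR
RRRRRGR
RRRRRGR
RKKKKRR

Answer: RRRRRRB
KRRRRRR
RRBRGRR
RRRRRGR
RRRRRGR
RKKKKRR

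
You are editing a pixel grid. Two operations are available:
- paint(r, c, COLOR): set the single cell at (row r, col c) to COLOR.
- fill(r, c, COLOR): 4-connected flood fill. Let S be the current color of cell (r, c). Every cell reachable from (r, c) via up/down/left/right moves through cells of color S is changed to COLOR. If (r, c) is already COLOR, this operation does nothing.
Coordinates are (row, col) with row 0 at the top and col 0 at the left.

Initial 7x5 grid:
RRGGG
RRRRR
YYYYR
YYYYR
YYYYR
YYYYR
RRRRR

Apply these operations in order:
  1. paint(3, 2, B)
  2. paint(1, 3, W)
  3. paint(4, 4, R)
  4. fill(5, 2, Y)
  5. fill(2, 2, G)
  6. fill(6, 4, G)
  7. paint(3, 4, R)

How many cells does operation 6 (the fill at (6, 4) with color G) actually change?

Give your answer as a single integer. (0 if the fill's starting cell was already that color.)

Answer: 10

Derivation:
After op 1 paint(3,2,B):
RRGGG
RRRRR
YYYYR
YYBYR
YYYYR
YYYYR
RRRRR
After op 2 paint(1,3,W):
RRGGG
RRRWR
YYYYR
YYBYR
YYYYR
YYYYR
RRRRR
After op 3 paint(4,4,R):
RRGGG
RRRWR
YYYYR
YYBYR
YYYYR
YYYYR
RRRRR
After op 4 fill(5,2,Y) [0 cells changed]:
RRGGG
RRRWR
YYYYR
YYBYR
YYYYR
YYYYR
RRRRR
After op 5 fill(2,2,G) [15 cells changed]:
RRGGG
RRRWR
GGGGR
GGBGR
GGGGR
GGGGR
RRRRR
After op 6 fill(6,4,G) [10 cells changed]:
RRGGG
RRRWG
GGGGG
GGBGG
GGGGG
GGGGG
GGGGG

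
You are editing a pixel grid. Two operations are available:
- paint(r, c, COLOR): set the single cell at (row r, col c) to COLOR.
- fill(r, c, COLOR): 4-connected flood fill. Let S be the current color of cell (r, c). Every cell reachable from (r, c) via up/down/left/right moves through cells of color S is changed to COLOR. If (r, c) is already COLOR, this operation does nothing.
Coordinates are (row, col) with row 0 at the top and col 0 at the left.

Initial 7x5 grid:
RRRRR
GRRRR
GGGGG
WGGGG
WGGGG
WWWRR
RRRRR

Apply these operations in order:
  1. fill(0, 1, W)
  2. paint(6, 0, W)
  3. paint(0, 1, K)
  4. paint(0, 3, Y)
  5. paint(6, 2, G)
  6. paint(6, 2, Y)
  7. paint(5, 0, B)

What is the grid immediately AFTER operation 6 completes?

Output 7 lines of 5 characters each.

Answer: WKWYW
GWWWW
GGGGG
WGGGG
WGGGG
WWWRR
WRYRR

Derivation:
After op 1 fill(0,1,W) [9 cells changed]:
WWWWW
GWWWW
GGGGG
WGGGG
WGGGG
WWWRR
RRRRR
After op 2 paint(6,0,W):
WWWWW
GWWWW
GGGGG
WGGGG
WGGGG
WWWRR
WRRRR
After op 3 paint(0,1,K):
WKWWW
GWWWW
GGGGG
WGGGG
WGGGG
WWWRR
WRRRR
After op 4 paint(0,3,Y):
WKWYW
GWWWW
GGGGG
WGGGG
WGGGG
WWWRR
WRRRR
After op 5 paint(6,2,G):
WKWYW
GWWWW
GGGGG
WGGGG
WGGGG
WWWRR
WRGRR
After op 6 paint(6,2,Y):
WKWYW
GWWWW
GGGGG
WGGGG
WGGGG
WWWRR
WRYRR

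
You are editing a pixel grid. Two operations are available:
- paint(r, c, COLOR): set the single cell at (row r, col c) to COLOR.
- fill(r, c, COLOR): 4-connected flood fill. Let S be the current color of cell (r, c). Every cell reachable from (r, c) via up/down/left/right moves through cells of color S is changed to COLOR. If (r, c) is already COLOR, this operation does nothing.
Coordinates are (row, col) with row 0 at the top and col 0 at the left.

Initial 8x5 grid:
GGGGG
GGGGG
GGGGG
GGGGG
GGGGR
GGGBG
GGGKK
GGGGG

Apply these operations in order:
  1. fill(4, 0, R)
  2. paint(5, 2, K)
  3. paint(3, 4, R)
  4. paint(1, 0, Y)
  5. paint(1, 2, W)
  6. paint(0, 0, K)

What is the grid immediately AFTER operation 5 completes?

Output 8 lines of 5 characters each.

After op 1 fill(4,0,R) [35 cells changed]:
RRRRR
RRRRR
RRRRR
RRRRR
RRRRR
RRRBG
RRRKK
RRRRR
After op 2 paint(5,2,K):
RRRRR
RRRRR
RRRRR
RRRRR
RRRRR
RRKBG
RRRKK
RRRRR
After op 3 paint(3,4,R):
RRRRR
RRRRR
RRRRR
RRRRR
RRRRR
RRKBG
RRRKK
RRRRR
After op 4 paint(1,0,Y):
RRRRR
YRRRR
RRRRR
RRRRR
RRRRR
RRKBG
RRRKK
RRRRR
After op 5 paint(1,2,W):
RRRRR
YRWRR
RRRRR
RRRRR
RRRRR
RRKBG
RRRKK
RRRRR

Answer: RRRRR
YRWRR
RRRRR
RRRRR
RRRRR
RRKBG
RRRKK
RRRRR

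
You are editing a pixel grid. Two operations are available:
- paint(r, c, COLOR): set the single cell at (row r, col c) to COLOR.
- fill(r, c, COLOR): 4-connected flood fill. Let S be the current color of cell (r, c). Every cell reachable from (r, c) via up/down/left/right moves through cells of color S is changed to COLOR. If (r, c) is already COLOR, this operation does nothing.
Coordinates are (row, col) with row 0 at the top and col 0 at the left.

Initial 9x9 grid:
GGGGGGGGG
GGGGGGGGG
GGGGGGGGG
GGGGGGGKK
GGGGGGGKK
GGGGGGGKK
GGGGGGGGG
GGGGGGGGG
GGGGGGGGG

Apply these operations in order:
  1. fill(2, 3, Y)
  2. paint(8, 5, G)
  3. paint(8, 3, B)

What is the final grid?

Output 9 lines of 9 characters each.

After op 1 fill(2,3,Y) [75 cells changed]:
YYYYYYYYY
YYYYYYYYY
YYYYYYYYY
YYYYYYYKK
YYYYYYYKK
YYYYYYYKK
YYYYYYYYY
YYYYYYYYY
YYYYYYYYY
After op 2 paint(8,5,G):
YYYYYYYYY
YYYYYYYYY
YYYYYYYYY
YYYYYYYKK
YYYYYYYKK
YYYYYYYKK
YYYYYYYYY
YYYYYYYYY
YYYYYGYYY
After op 3 paint(8,3,B):
YYYYYYYYY
YYYYYYYYY
YYYYYYYYY
YYYYYYYKK
YYYYYYYKK
YYYYYYYKK
YYYYYYYYY
YYYYYYYYY
YYYBYGYYY

Answer: YYYYYYYYY
YYYYYYYYY
YYYYYYYYY
YYYYYYYKK
YYYYYYYKK
YYYYYYYKK
YYYYYYYYY
YYYYYYYYY
YYYBYGYYY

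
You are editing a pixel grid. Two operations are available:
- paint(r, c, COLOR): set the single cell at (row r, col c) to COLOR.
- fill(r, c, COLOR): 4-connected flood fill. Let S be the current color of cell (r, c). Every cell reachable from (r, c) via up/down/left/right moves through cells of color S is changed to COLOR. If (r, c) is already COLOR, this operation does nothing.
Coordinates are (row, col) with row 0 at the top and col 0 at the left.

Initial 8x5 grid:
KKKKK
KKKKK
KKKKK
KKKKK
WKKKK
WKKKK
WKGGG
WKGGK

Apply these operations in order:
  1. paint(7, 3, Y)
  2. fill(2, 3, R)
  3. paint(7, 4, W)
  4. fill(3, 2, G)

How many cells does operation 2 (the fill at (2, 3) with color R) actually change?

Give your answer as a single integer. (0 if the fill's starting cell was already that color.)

After op 1 paint(7,3,Y):
KKKKK
KKKKK
KKKKK
KKKKK
WKKKK
WKKKK
WKGGG
WKGYK
After op 2 fill(2,3,R) [30 cells changed]:
RRRRR
RRRRR
RRRRR
RRRRR
WRRRR
WRRRR
WRGGG
WRGYK

Answer: 30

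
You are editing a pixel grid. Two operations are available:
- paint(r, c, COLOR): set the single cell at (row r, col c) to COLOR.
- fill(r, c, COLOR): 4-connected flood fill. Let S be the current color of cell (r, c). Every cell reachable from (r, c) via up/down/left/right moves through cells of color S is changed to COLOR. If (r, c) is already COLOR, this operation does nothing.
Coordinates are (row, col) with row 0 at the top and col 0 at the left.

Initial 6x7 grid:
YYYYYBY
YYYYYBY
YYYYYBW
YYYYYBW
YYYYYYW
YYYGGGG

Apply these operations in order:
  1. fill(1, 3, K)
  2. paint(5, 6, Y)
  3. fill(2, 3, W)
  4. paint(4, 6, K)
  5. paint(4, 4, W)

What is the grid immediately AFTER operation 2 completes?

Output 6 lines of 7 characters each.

Answer: KKKKKBY
KKKKKBY
KKKKKBW
KKKKKBW
KKKKKKW
KKKGGGY

Derivation:
After op 1 fill(1,3,K) [29 cells changed]:
KKKKKBY
KKKKKBY
KKKKKBW
KKKKKBW
KKKKKKW
KKKGGGG
After op 2 paint(5,6,Y):
KKKKKBY
KKKKKBY
KKKKKBW
KKKKKBW
KKKKKKW
KKKGGGY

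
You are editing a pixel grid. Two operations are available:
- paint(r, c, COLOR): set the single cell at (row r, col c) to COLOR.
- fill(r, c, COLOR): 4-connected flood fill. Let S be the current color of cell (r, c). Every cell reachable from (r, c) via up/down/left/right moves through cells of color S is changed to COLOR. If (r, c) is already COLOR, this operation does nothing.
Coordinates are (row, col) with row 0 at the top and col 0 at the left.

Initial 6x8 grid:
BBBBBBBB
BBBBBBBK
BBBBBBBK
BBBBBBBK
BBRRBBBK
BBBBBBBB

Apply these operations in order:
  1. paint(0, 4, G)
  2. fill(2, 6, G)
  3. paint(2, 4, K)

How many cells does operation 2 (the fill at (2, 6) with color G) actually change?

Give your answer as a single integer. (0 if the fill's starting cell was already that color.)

After op 1 paint(0,4,G):
BBBBGBBB
BBBBBBBK
BBBBBBBK
BBBBBBBK
BBRRBBBK
BBBBBBBB
After op 2 fill(2,6,G) [41 cells changed]:
GGGGGGGG
GGGGGGGK
GGGGGGGK
GGGGGGGK
GGRRGGGK
GGGGGGGG

Answer: 41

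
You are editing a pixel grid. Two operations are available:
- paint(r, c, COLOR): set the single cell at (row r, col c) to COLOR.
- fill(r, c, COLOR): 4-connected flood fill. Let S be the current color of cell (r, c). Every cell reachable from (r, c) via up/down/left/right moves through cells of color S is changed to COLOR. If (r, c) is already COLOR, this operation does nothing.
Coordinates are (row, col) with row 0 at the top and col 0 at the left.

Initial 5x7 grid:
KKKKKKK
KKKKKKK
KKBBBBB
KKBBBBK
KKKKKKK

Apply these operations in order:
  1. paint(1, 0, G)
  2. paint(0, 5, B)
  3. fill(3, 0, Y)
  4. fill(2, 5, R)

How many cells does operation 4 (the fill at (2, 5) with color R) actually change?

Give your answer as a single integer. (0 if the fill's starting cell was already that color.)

Answer: 9

Derivation:
After op 1 paint(1,0,G):
KKKKKKK
GKKKKKK
KKBBBBB
KKBBBBK
KKKKKKK
After op 2 paint(0,5,B):
KKKKKBK
GKKKKKK
KKBBBBB
KKBBBBK
KKKKKKK
After op 3 fill(3,0,Y) [24 cells changed]:
YYYYYBY
GYYYYYY
YYBBBBB
YYBBBBY
YYYYYYY
After op 4 fill(2,5,R) [9 cells changed]:
YYYYYBY
GYYYYYY
YYRRRRR
YYRRRRY
YYYYYYY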